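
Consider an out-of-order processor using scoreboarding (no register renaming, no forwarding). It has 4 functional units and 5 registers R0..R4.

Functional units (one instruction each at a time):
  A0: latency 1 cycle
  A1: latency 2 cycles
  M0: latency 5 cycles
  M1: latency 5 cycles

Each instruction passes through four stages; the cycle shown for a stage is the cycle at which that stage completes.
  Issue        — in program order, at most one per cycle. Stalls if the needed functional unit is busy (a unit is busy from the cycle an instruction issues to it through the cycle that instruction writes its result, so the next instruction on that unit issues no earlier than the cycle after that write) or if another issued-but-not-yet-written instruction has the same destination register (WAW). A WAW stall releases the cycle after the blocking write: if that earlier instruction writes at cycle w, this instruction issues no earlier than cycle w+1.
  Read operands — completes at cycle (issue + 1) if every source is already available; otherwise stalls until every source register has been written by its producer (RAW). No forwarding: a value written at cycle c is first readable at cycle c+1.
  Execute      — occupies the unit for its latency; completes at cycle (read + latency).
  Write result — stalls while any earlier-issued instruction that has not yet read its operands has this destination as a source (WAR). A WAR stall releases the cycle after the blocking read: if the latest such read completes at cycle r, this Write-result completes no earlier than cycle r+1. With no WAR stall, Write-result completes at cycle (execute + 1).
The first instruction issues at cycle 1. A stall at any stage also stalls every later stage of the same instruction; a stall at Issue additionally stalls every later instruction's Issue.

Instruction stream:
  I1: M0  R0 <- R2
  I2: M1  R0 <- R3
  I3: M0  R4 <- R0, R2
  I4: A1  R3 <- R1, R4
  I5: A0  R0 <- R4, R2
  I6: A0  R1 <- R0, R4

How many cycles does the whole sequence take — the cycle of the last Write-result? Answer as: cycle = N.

I1: IS=1 RO=2 EX=7 WR=8
I2: IS=9 RO=10 EX=15 WR=16  [WAW R0: wait I1 write@8]
I3: IS=10 RO=17 EX=22 WR=23  [RAW R0: wait I2 write@16]
I4: IS=11 RO=24 EX=26 WR=27  [RAW R4: wait I3 write@23]
I5: IS=17 RO=24 EX=25 WR=26  [WAW R0: wait I2 write@16; RAW R4: wait I3 write@23]
I6: IS=27 RO=28 EX=29 WR=30  [struct: A0 busy until I5 writes@26]

cycle = 30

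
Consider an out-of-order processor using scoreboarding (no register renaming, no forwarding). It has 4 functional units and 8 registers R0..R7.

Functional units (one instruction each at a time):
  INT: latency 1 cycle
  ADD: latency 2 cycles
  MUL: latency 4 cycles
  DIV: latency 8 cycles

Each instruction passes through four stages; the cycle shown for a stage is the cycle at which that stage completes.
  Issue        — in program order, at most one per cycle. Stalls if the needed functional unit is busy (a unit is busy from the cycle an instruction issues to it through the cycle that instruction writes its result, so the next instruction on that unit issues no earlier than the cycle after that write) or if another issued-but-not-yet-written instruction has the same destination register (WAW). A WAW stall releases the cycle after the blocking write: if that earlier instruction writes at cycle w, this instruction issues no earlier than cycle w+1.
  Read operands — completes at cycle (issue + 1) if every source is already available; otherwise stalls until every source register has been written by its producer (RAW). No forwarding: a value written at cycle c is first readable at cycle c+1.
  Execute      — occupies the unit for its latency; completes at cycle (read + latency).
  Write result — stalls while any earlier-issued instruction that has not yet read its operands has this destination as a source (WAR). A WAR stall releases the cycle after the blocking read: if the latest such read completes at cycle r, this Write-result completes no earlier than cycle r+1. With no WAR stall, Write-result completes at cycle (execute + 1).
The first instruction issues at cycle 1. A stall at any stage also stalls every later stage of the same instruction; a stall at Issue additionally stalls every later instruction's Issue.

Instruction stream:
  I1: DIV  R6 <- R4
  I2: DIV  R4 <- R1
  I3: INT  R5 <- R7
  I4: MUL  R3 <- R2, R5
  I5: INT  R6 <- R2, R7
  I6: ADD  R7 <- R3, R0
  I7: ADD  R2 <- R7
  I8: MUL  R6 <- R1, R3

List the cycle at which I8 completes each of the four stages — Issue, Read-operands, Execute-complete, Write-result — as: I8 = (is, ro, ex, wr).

c1: I1→DIV
c2: I1 RO
c10: I1 EX
c11: I1 WR R6
c12: I2→DIV
c13: I2 RO | I3→INT
c14: I3 RO | I4→MUL
c15: I3 EX
c16: I3 WR R5
c17: I4 RO | I5→INT
c18: I5 RO | I6→ADD
c19: I5 EX
c20: I5 WR R6
c21: I2 EX | I4 EX
c22: I2 WR R4 | I4 WR R3
c23: I6 RO
c25: I6 EX
c26: I6 WR R7
c27: I7→ADD
c28: I7 RO | I8→MUL
c29: I8 RO
c30: I7 EX
c31: I7 WR R2
c33: I8 EX
c34: I8 WR R6

I8 = (28, 29, 33, 34)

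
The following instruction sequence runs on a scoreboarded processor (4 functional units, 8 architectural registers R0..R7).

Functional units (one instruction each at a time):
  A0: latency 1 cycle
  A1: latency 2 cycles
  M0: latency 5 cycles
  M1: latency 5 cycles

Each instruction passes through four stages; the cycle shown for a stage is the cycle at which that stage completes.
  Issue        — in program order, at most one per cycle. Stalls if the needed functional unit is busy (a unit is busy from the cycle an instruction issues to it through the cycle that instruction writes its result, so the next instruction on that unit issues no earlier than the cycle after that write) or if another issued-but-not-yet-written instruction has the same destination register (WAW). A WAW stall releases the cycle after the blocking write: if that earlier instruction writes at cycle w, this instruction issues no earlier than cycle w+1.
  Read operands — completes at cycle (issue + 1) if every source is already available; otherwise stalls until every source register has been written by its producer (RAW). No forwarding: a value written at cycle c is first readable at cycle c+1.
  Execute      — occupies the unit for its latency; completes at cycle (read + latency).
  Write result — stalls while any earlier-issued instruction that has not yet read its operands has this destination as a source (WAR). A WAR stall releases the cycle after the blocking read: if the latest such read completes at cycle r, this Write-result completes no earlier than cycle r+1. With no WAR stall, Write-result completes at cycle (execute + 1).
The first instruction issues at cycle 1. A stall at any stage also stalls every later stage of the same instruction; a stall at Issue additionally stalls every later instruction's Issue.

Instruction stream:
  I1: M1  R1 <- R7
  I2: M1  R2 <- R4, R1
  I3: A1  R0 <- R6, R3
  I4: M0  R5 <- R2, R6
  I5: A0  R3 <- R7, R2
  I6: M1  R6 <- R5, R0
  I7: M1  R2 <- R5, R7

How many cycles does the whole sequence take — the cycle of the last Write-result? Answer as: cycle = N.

cycle = 38

t=1  issue I1 (M1)
t=2  I1 read-ops
t=7  I1 finished on M1
t=8  I1→R1
t=9  issue I2 (M1)
t=10  I2 read-ops | issue I3 (A1)
t=11  I3 read-ops | issue I4 (M0)
t=12  issue I5 (A0)
t=13  I3 finished on A1
t=14  I3→R0
t=15  I2 finished on M1
t=16  I2→R2
t=17  I4 read-ops | I5 read-ops | issue I6 (M1)
t=18  I5 finished on A0
t=19  I5→R3
t=22  I4 finished on M0
t=23  I4→R5
t=24  I6 read-ops
t=29  I6 finished on M1
t=30  I6→R6
t=31  issue I7 (M1)
t=32  I7 read-ops
t=37  I7 finished on M1
t=38  I7→R2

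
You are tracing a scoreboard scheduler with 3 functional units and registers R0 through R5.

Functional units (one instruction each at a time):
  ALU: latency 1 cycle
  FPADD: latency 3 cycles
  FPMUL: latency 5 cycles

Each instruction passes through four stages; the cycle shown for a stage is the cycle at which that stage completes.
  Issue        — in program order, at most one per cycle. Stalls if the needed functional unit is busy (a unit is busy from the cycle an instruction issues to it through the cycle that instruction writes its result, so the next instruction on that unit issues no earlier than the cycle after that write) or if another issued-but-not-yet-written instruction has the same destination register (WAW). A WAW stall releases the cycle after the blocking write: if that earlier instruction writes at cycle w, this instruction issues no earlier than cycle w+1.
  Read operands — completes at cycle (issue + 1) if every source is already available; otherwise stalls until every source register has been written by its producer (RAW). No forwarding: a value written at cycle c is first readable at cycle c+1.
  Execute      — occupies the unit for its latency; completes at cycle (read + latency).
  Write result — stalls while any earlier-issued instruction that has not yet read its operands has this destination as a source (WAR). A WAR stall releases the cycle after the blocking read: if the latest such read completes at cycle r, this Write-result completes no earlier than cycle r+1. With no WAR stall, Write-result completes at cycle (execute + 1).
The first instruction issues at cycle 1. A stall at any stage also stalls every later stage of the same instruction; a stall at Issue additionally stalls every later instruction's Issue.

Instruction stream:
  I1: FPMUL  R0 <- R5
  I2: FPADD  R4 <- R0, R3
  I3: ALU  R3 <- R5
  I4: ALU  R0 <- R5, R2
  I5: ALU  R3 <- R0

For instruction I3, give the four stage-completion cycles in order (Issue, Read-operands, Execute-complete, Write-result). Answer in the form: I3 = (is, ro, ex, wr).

I3 = (3, 4, 5, 10)

  I1 | 1 | 2 | 7 | 8
  I2 | 2 | 9 | 12 | 13   RAW R0: wait I1 write@8
  I3 | 3 | 4 | 5 | 10   WAR R3: wait I2 read@9
  I4 | 11 | 12 | 13 | 14   struct: ALU busy until I3 writes@10
  I5 | 15 | 16 | 17 | 18   struct: ALU busy until I4 writes@14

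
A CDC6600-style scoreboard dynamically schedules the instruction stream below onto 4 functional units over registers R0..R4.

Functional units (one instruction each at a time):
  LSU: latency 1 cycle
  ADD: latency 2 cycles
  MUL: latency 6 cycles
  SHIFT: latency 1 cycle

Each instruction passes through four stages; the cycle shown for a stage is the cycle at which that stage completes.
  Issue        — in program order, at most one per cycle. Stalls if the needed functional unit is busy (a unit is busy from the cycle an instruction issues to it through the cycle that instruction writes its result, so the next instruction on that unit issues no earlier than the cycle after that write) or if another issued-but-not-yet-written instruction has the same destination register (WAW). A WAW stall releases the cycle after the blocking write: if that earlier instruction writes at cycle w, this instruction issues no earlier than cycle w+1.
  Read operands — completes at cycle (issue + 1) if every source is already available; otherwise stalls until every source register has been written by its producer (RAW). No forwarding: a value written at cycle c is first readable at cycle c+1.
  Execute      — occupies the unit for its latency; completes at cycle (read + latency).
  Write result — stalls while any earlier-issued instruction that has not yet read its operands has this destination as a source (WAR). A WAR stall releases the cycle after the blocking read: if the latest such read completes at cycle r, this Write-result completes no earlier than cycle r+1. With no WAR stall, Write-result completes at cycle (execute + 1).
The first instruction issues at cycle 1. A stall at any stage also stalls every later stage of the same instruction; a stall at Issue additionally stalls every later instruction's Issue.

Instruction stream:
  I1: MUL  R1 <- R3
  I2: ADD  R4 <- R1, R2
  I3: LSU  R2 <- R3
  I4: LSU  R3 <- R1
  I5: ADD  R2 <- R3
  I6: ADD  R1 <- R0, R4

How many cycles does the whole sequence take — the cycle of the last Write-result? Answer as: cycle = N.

cycle = 24

[1] I1→MUL
[2] I1 RO | I2→ADD
[3] I3→LSU
[4] I3 RO
[5] I3 EX
[8] I1 EX
[9] I1 WR R1
[10] I2 RO
[11] I3 WR R2
[12] I2 EX | I4→LSU
[13] I2 WR R4 | I4 RO
[14] I4 EX | I5→ADD
[15] I4 WR R3
[16] I5 RO
[18] I5 EX
[19] I5 WR R2
[20] I6→ADD
[21] I6 RO
[23] I6 EX
[24] I6 WR R1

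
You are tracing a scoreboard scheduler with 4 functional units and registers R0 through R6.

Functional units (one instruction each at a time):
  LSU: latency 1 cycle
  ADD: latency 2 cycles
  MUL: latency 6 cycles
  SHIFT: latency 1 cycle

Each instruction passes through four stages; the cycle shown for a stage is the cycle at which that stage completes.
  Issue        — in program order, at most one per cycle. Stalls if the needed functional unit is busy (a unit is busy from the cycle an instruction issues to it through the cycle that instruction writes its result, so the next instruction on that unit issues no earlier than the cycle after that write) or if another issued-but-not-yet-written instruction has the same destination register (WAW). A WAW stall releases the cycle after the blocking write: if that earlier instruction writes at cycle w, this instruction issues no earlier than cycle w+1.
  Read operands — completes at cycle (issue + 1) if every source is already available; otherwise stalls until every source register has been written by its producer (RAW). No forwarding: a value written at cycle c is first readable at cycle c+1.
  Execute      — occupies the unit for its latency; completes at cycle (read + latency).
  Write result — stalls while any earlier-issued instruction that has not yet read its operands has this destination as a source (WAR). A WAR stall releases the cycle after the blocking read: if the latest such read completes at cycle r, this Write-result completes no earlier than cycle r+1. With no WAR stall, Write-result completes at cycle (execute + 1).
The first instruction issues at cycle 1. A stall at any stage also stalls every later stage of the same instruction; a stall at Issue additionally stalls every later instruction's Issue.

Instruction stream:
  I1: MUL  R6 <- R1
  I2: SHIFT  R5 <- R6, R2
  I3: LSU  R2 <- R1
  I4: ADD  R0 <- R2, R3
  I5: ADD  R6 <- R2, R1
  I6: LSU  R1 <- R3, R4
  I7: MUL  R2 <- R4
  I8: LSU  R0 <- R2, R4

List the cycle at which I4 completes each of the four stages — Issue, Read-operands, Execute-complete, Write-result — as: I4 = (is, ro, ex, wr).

I4 = (4, 12, 14, 15)

t=1  I1 dispatched to MUL
t=2  I1 operands ready; I2 dispatched to SHIFT
t=3  I3 dispatched to LSU
t=4  I3 operands ready; I4 dispatched to ADD
t=5  I3 complete
t=8  I1 complete
t=9  R6←I1
t=10  I2 operands ready
t=11  I2 complete; R2←I3
t=12  R5←I2; I4 operands ready
t=14  I4 complete
t=15  R0←I4
t=16  I5 dispatched to ADD
t=17  I5 operands ready; I6 dispatched to LSU
t=18  I6 operands ready; I7 dispatched to MUL
t=19  I5 complete; I6 complete; I7 operands ready
t=20  R6←I5; R1←I6
t=21  I8 dispatched to LSU
t=25  I7 complete
t=26  R2←I7
t=27  I8 operands ready
t=28  I8 complete
t=29  R0←I8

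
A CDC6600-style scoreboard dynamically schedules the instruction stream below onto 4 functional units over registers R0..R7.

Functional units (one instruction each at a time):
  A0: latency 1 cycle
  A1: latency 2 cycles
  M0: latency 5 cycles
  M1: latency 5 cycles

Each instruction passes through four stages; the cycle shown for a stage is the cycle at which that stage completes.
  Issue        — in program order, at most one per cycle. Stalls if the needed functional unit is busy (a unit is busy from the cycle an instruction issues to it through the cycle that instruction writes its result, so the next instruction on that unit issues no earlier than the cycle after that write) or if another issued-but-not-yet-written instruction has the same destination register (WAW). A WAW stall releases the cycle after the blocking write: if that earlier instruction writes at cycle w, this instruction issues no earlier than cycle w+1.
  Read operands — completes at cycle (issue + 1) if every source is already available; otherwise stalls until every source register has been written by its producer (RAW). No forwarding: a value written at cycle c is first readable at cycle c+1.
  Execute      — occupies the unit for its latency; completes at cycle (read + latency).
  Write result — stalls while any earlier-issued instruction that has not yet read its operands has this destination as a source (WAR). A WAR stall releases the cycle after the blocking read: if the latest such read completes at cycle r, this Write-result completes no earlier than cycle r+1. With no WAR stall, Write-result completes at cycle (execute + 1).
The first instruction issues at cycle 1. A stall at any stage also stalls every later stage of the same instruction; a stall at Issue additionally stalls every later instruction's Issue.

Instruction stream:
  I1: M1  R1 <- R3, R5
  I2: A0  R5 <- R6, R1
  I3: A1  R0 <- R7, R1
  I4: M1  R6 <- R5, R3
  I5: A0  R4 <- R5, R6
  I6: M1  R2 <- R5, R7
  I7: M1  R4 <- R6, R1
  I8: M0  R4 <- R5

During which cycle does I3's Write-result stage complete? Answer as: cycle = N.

cycle = 12

t=1  I1→M1
t=2  I1 RO · I2→A0
t=3  I3→A1
t=7  I1 EX
t=8  I1 WR R1
t=9  I2 RO · I3 RO · I4→M1
t=10  I2 EX
t=11  I2 WR R5 · I3 EX
t=12  I3 WR R0 · I4 RO · I5→A0
t=17  I4 EX
t=18  I4 WR R6
t=19  I5 RO · I6→M1
t=20  I5 EX · I6 RO
t=21  I5 WR R4
t=25  I6 EX
t=26  I6 WR R2
t=27  I7→M1
t=28  I7 RO
t=33  I7 EX
t=34  I7 WR R4
t=35  I8→M0
t=36  I8 RO
t=41  I8 EX
t=42  I8 WR R4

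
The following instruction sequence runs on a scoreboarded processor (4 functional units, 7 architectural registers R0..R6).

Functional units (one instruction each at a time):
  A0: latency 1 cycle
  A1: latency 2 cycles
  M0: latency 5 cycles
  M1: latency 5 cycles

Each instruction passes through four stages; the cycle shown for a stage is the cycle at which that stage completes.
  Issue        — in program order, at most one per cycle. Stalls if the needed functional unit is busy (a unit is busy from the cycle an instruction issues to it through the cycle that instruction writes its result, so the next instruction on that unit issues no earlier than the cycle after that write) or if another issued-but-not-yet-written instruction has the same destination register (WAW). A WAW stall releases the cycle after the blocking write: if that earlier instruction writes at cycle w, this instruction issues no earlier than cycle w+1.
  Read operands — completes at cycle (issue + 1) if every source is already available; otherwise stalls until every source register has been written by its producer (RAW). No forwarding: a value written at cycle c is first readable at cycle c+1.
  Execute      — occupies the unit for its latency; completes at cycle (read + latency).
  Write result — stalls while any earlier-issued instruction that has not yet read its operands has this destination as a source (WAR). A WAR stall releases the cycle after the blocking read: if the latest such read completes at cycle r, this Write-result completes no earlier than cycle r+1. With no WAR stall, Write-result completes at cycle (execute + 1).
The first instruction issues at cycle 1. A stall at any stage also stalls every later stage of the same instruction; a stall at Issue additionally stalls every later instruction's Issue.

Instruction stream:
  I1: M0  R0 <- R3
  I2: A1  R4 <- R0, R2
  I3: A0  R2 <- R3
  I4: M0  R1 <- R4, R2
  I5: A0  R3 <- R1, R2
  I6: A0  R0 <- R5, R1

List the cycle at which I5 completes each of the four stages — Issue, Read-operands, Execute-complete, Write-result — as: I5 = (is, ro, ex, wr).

c1: issue I1 (M0)
c2: I1 read-ops; issue I2 (A1)
c3: issue I3 (A0)
c4: I3 read-ops
c5: I3 finished on A0
c7: I1 finished on M0
c8: I1→R0
c9: I2 read-ops; issue I4 (M0)
c10: I3→R2
c11: I2 finished on A1; issue I5 (A0)
c12: I2→R4
c13: I4 read-ops
c18: I4 finished on M0
c19: I4→R1
c20: I5 read-ops
c21: I5 finished on A0
c22: I5→R3
c23: issue I6 (A0)
c24: I6 read-ops
c25: I6 finished on A0
c26: I6→R0

I5 = (11, 20, 21, 22)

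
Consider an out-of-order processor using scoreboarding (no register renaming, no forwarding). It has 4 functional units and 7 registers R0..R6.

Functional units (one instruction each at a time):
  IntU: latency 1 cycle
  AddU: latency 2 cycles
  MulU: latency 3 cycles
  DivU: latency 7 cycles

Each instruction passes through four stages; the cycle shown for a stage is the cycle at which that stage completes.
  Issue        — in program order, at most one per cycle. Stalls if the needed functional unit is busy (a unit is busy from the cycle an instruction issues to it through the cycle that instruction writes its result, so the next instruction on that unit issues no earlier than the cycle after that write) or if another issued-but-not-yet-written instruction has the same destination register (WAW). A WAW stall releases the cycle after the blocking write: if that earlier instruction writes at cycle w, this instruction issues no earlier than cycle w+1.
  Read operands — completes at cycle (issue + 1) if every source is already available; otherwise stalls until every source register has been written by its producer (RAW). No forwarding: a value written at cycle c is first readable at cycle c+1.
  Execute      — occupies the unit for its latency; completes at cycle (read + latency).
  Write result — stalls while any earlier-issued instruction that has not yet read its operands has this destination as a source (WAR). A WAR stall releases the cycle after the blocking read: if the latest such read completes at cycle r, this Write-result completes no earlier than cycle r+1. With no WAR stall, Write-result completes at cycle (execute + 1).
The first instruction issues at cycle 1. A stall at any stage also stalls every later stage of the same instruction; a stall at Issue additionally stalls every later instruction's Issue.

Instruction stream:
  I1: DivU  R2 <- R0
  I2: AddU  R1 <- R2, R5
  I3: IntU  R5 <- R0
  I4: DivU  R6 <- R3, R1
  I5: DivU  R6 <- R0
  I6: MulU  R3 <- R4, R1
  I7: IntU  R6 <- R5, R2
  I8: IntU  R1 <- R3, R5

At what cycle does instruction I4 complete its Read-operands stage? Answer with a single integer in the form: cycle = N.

c1: I1 dispatched to DivU
c2: I1 operands ready, I2 dispatched to AddU
c3: I3 dispatched to IntU
c4: I3 operands ready
c5: I3 complete
c9: I1 complete
c10: R2←I1
c11: I2 operands ready, I4 dispatched to DivU
c12: R5←I3
c13: I2 complete
c14: R1←I2
c15: I4 operands ready
c22: I4 complete
c23: R6←I4
c24: I5 dispatched to DivU
c25: I5 operands ready, I6 dispatched to MulU
c26: I6 operands ready
c29: I6 complete
c30: R3←I6
c32: I5 complete
c33: R6←I5
c34: I7 dispatched to IntU
c35: I7 operands ready
c36: I7 complete
c37: R6←I7
c38: I8 dispatched to IntU
c39: I8 operands ready
c40: I8 complete
c41: R1←I8

cycle = 15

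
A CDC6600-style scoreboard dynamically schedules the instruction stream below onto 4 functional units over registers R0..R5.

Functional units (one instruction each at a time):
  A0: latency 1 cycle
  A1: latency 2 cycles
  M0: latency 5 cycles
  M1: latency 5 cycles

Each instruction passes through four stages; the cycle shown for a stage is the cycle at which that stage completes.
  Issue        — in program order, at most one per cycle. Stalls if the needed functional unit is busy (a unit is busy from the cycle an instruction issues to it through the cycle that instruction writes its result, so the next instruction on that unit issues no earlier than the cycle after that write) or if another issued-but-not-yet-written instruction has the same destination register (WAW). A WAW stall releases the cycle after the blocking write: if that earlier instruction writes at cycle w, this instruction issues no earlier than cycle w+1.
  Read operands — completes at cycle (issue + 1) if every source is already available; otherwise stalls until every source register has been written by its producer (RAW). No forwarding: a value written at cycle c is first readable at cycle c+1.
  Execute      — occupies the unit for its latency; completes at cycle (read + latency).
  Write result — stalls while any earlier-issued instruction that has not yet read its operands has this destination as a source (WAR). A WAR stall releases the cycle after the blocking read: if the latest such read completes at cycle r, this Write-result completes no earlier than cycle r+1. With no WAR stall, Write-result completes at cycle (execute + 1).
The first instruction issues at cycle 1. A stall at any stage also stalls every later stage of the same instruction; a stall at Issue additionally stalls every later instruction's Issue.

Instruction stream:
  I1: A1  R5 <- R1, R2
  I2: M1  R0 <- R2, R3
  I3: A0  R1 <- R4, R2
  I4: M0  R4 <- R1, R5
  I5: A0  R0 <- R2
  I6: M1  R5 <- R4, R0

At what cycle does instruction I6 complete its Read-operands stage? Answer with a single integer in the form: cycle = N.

1) issue 1, read 2, done 4, write 5
2) issue 2, read 3, done 8, write 9
3) issue 3, read 4, done 5, write 6
4) issue 4, read 7, done 12, write 13  <RAW R1: wait I3 write@6>
5) issue 10, read 11, done 12, write 13  <WAW R0: wait I2 write@9>
6) issue 11, read 14, done 19, write 20  <RAW R4: wait I4 write@13 / RAW R0: wait I5 write@13>

cycle = 14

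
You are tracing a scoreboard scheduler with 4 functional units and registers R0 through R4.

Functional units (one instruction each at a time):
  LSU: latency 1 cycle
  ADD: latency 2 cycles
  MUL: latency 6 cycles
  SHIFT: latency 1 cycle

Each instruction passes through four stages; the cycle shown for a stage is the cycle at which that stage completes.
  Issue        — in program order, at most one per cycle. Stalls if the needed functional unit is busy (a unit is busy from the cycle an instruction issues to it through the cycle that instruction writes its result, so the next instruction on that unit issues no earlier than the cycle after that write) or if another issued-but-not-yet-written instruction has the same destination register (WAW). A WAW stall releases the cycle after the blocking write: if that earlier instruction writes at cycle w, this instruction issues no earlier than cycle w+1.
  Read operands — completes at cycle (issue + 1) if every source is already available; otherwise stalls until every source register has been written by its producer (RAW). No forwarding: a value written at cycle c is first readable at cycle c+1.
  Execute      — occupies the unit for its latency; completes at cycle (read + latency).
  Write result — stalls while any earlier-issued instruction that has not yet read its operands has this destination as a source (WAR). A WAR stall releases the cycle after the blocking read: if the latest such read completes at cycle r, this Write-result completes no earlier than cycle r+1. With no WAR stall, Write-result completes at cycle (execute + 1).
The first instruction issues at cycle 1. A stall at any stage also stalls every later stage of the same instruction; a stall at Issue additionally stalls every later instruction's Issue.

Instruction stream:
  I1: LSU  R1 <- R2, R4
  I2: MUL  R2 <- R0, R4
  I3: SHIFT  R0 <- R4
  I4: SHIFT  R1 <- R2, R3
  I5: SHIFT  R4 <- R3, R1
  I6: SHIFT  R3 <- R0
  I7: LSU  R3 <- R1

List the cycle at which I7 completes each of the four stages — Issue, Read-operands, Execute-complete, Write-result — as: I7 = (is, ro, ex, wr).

cycle 1: issue I1 (LSU)
cycle 2: I1 read-ops, issue I2 (MUL)
cycle 3: I1 finished on LSU, I2 read-ops, issue I3 (SHIFT)
cycle 4: I1→R1, I3 read-ops
cycle 5: I3 finished on SHIFT
cycle 6: I3→R0
cycle 7: issue I4 (SHIFT)
cycle 9: I2 finished on MUL
cycle 10: I2→R2
cycle 11: I4 read-ops
cycle 12: I4 finished on SHIFT
cycle 13: I4→R1
cycle 14: issue I5 (SHIFT)
cycle 15: I5 read-ops
cycle 16: I5 finished on SHIFT
cycle 17: I5→R4
cycle 18: issue I6 (SHIFT)
cycle 19: I6 read-ops
cycle 20: I6 finished on SHIFT
cycle 21: I6→R3
cycle 22: issue I7 (LSU)
cycle 23: I7 read-ops
cycle 24: I7 finished on LSU
cycle 25: I7→R3

I7 = (22, 23, 24, 25)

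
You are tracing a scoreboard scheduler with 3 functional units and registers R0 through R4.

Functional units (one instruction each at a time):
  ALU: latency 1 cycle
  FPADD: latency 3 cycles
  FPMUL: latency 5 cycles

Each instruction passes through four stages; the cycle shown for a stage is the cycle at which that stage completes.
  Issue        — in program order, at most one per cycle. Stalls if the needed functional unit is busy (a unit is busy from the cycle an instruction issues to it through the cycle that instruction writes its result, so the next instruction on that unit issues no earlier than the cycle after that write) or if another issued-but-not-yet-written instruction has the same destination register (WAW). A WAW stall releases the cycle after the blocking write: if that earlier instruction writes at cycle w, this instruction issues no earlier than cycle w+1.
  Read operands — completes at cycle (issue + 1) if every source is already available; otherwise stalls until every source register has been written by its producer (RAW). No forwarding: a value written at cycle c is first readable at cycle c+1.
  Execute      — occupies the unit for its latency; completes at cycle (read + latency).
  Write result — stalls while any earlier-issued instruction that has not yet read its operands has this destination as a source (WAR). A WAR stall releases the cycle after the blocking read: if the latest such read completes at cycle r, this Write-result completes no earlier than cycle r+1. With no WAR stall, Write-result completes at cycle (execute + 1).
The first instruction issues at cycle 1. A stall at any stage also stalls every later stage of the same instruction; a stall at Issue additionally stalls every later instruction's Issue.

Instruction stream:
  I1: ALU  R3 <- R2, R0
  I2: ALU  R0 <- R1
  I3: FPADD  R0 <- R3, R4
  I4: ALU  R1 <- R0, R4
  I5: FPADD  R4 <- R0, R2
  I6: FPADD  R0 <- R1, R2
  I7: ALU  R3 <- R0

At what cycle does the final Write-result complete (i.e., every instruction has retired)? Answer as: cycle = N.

cycle = 29

cycle 1: issue I1 (ALU)
cycle 2: I1 read-ops
cycle 3: I1 finished on ALU
cycle 4: I1→R3
cycle 5: issue I2 (ALU)
cycle 6: I2 read-ops
cycle 7: I2 finished on ALU
cycle 8: I2→R0
cycle 9: issue I3 (FPADD)
cycle 10: I3 read-ops; issue I4 (ALU)
cycle 13: I3 finished on FPADD
cycle 14: I3→R0
cycle 15: I4 read-ops; issue I5 (FPADD)
cycle 16: I4 finished on ALU; I5 read-ops
cycle 17: I4→R1
cycle 19: I5 finished on FPADD
cycle 20: I5→R4
cycle 21: issue I6 (FPADD)
cycle 22: I6 read-ops; issue I7 (ALU)
cycle 25: I6 finished on FPADD
cycle 26: I6→R0
cycle 27: I7 read-ops
cycle 28: I7 finished on ALU
cycle 29: I7→R3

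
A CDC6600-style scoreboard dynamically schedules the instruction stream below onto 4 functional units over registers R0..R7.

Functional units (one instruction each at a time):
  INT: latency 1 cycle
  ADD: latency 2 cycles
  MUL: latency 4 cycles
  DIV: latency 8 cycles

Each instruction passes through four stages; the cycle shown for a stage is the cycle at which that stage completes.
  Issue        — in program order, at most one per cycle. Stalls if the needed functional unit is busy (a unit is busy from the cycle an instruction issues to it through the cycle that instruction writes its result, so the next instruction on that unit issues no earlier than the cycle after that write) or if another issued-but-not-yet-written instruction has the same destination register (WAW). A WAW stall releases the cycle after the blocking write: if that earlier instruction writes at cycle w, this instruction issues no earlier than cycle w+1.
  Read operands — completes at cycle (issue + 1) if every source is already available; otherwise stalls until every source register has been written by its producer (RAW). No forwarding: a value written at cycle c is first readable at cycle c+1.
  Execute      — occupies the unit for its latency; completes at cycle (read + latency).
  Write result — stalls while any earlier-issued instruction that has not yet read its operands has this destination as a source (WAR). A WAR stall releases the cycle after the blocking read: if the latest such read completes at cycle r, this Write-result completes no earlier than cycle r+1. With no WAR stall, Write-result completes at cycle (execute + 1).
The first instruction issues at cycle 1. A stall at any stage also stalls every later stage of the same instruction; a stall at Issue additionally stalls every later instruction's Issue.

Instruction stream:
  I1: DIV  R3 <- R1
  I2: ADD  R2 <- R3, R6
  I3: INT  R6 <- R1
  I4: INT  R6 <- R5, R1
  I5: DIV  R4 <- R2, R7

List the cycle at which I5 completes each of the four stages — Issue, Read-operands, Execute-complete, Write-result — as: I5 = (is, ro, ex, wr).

[I1] 1/2/10/11
[I2] 2/12/14/15  (RAW R3: wait I1 write@11)
[I3] 3/4/5/13  (WAR R6: wait I2 read@12)
[I4] 14/15/16/17  (struct: INT busy until I3 writes@13)
[I5] 15/16/24/25

I5 = (15, 16, 24, 25)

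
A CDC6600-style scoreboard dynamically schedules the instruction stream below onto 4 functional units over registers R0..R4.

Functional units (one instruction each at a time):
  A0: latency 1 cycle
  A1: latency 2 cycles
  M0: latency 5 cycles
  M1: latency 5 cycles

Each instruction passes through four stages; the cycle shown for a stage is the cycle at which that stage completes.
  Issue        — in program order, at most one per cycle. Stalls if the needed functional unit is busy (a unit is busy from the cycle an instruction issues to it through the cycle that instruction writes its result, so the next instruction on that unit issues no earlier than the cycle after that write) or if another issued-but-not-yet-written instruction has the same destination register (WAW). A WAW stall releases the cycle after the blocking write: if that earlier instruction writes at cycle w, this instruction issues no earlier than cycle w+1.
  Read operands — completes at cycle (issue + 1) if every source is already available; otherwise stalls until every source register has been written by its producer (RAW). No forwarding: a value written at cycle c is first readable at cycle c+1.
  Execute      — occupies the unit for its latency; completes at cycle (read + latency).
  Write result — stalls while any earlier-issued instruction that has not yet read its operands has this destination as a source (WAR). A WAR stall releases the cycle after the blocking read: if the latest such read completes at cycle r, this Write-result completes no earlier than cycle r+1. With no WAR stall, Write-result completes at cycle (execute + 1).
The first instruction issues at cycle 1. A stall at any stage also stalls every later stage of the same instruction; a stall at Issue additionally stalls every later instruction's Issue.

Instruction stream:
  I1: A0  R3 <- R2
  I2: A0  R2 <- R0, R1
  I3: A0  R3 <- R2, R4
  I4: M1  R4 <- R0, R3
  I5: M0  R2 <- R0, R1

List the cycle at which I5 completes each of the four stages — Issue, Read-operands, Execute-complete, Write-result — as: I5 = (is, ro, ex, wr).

[1] I1→A0
[2] I1 RO
[3] I1 EX
[4] I1 WR R3
[5] I2→A0
[6] I2 RO
[7] I2 EX
[8] I2 WR R2
[9] I3→A0
[10] I3 RO; I4→M1
[11] I3 EX; I5→M0
[12] I3 WR R3; I5 RO
[13] I4 RO
[17] I5 EX
[18] I4 EX; I5 WR R2
[19] I4 WR R4

I5 = (11, 12, 17, 18)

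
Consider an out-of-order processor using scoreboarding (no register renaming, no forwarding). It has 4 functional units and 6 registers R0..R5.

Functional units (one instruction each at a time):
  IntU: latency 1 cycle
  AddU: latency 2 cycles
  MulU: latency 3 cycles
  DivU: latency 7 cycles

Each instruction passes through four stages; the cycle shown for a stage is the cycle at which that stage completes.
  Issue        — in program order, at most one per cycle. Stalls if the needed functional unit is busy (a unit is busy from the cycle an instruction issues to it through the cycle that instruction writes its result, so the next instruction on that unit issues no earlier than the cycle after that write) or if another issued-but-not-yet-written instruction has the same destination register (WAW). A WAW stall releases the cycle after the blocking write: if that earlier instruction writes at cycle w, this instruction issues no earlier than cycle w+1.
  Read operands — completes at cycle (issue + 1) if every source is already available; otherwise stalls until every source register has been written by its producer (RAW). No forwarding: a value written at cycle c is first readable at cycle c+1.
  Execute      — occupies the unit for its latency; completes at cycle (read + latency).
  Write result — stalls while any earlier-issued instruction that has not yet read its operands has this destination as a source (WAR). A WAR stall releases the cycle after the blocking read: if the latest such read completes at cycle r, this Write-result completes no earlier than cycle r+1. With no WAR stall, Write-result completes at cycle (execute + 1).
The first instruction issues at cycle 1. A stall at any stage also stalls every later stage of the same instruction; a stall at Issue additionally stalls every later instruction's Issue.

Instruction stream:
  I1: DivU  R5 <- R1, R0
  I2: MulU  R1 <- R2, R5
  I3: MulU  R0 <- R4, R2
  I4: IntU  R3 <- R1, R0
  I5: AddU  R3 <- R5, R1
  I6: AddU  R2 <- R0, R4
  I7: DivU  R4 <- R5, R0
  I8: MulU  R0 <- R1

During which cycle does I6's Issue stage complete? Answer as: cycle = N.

I1: IS=1 RO=2 EX=9 WR=10
I2: IS=2 RO=11 EX=14 WR=15  [RAW R5: wait I1 write@10]
I3: IS=16 RO=17 EX=20 WR=21  [struct: MulU busy until I2 writes@15]
I4: IS=17 RO=22 EX=23 WR=24  [RAW R0: wait I3 write@21]
I5: IS=25 RO=26 EX=28 WR=29  [WAW R3: wait I4 write@24]
I6: IS=30 RO=31 EX=33 WR=34  [struct: AddU busy until I5 writes@29]
I7: IS=31 RO=32 EX=39 WR=40
I8: IS=32 RO=33 EX=36 WR=37

cycle = 30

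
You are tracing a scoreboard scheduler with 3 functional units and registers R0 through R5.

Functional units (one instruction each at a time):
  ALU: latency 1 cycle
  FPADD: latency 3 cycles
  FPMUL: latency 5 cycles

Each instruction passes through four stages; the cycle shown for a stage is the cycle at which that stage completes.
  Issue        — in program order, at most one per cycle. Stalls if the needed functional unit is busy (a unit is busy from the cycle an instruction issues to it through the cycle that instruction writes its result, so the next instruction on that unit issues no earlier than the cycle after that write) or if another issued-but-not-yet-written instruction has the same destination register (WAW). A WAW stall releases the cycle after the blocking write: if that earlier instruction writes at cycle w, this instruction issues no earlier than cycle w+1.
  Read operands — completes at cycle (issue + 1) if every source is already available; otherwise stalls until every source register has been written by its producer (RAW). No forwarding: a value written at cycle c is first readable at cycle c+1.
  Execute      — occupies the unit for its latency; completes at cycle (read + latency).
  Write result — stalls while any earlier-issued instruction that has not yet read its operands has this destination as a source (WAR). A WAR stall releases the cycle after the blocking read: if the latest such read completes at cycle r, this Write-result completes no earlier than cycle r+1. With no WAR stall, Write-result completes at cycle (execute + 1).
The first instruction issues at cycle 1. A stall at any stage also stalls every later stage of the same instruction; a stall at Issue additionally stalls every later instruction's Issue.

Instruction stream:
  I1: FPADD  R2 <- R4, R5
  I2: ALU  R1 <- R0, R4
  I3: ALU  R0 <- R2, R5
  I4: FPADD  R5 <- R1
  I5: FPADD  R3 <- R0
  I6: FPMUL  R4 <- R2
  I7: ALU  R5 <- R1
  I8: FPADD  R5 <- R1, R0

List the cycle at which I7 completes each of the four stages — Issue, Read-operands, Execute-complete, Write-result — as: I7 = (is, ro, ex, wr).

I7 = (15, 16, 17, 18)

c1: issue I1 (FPADD)
c2: I1 read-ops · issue I2 (ALU)
c3: I2 read-ops
c4: I2 finished on ALU
c5: I1 finished on FPADD · I2→R1
c6: I1→R2 · issue I3 (ALU)
c7: I3 read-ops · issue I4 (FPADD)
c8: I3 finished on ALU · I4 read-ops
c9: I3→R0
c11: I4 finished on FPADD
c12: I4→R5
c13: issue I5 (FPADD)
c14: I5 read-ops · issue I6 (FPMUL)
c15: I6 read-ops · issue I7 (ALU)
c16: I7 read-ops
c17: I5 finished on FPADD · I7 finished on ALU
c18: I5→R3 · I7→R5
c19: issue I8 (FPADD)
c20: I6 finished on FPMUL · I8 read-ops
c21: I6→R4
c23: I8 finished on FPADD
c24: I8→R5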